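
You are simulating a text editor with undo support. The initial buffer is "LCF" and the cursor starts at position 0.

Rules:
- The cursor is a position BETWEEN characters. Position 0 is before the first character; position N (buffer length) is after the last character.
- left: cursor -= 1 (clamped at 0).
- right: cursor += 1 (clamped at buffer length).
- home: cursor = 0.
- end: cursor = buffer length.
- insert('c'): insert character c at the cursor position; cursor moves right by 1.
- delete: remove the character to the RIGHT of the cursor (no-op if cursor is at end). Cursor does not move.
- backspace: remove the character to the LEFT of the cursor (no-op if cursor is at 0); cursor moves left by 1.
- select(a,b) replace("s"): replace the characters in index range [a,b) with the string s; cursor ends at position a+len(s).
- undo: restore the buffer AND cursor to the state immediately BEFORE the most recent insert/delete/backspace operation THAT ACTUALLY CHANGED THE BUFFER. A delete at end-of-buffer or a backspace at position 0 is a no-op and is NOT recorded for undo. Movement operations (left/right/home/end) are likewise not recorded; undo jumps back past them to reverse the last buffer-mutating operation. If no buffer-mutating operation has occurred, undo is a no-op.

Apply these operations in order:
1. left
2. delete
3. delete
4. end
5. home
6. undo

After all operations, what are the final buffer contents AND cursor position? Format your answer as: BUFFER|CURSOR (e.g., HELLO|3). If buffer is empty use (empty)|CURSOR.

After op 1 (left): buf='LCF' cursor=0
After op 2 (delete): buf='CF' cursor=0
After op 3 (delete): buf='F' cursor=0
After op 4 (end): buf='F' cursor=1
After op 5 (home): buf='F' cursor=0
After op 6 (undo): buf='CF' cursor=0

Answer: CF|0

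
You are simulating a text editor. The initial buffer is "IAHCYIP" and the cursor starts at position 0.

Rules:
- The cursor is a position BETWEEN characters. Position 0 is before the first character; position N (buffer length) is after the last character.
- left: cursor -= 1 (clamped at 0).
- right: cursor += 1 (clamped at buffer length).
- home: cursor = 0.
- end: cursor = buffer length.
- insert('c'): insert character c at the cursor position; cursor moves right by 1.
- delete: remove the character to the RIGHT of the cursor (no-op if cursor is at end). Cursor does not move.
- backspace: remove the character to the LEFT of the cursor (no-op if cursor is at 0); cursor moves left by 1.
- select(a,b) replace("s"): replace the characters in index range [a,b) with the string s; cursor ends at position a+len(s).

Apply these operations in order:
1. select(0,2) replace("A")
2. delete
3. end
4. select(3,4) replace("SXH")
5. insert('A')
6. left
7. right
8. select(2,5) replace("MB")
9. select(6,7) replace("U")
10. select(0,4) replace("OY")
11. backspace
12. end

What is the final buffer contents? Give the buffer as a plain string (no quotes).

After op 1 (select(0,2) replace("A")): buf='AHCYIP' cursor=1
After op 2 (delete): buf='ACYIP' cursor=1
After op 3 (end): buf='ACYIP' cursor=5
After op 4 (select(3,4) replace("SXH")): buf='ACYSXHP' cursor=6
After op 5 (insert('A')): buf='ACYSXHAP' cursor=7
After op 6 (left): buf='ACYSXHAP' cursor=6
After op 7 (right): buf='ACYSXHAP' cursor=7
After op 8 (select(2,5) replace("MB")): buf='ACMBHAP' cursor=4
After op 9 (select(6,7) replace("U")): buf='ACMBHAU' cursor=7
After op 10 (select(0,4) replace("OY")): buf='OYHAU' cursor=2
After op 11 (backspace): buf='OHAU' cursor=1
After op 12 (end): buf='OHAU' cursor=4

Answer: OHAU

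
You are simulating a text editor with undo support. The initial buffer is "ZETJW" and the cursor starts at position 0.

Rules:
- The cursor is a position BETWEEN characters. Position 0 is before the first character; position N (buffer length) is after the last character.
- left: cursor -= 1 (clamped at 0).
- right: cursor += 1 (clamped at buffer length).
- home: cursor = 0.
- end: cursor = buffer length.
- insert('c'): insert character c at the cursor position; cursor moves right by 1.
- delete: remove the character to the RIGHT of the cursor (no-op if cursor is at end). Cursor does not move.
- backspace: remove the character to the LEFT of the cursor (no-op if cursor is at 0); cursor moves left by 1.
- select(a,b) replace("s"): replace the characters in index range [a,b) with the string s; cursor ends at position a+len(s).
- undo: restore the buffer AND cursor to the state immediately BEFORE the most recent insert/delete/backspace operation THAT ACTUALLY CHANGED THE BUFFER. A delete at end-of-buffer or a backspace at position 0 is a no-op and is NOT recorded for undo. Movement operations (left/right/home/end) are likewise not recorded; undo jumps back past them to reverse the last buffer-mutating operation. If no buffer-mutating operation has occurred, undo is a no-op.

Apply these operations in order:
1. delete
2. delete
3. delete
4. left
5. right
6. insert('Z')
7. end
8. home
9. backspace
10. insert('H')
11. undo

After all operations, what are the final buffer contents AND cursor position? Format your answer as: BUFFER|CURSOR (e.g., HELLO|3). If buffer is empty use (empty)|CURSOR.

Answer: JZW|0

Derivation:
After op 1 (delete): buf='ETJW' cursor=0
After op 2 (delete): buf='TJW' cursor=0
After op 3 (delete): buf='JW' cursor=0
After op 4 (left): buf='JW' cursor=0
After op 5 (right): buf='JW' cursor=1
After op 6 (insert('Z')): buf='JZW' cursor=2
After op 7 (end): buf='JZW' cursor=3
After op 8 (home): buf='JZW' cursor=0
After op 9 (backspace): buf='JZW' cursor=0
After op 10 (insert('H')): buf='HJZW' cursor=1
After op 11 (undo): buf='JZW' cursor=0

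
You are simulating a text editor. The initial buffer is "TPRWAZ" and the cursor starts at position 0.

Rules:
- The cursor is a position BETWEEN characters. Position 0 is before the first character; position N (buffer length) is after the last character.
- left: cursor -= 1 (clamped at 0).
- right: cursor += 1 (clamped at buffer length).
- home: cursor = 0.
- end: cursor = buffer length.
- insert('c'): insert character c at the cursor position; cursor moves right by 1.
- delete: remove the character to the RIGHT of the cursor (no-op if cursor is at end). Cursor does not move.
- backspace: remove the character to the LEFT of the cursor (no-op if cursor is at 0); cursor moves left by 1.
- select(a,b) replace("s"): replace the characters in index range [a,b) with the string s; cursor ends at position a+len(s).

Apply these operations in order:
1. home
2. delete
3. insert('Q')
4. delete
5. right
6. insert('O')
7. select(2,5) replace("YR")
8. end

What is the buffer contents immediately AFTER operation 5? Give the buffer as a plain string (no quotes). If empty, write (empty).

Answer: QRWAZ

Derivation:
After op 1 (home): buf='TPRWAZ' cursor=0
After op 2 (delete): buf='PRWAZ' cursor=0
After op 3 (insert('Q')): buf='QPRWAZ' cursor=1
After op 4 (delete): buf='QRWAZ' cursor=1
After op 5 (right): buf='QRWAZ' cursor=2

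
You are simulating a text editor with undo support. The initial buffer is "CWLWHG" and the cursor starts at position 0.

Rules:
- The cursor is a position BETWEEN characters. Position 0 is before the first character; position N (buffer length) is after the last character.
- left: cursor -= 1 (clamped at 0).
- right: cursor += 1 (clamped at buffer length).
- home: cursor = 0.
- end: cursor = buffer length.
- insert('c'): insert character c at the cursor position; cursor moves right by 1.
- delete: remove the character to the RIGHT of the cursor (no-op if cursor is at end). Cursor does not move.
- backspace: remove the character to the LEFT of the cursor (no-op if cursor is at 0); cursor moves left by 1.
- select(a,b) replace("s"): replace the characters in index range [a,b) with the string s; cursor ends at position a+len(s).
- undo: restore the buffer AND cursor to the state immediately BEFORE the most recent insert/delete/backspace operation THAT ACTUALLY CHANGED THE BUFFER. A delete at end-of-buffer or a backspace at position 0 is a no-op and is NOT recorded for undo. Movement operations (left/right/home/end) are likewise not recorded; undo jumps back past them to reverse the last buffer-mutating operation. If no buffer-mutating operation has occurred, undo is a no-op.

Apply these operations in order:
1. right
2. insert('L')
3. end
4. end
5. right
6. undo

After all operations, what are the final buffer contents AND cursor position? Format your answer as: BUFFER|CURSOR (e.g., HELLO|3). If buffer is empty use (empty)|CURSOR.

Answer: CWLWHG|1

Derivation:
After op 1 (right): buf='CWLWHG' cursor=1
After op 2 (insert('L')): buf='CLWLWHG' cursor=2
After op 3 (end): buf='CLWLWHG' cursor=7
After op 4 (end): buf='CLWLWHG' cursor=7
After op 5 (right): buf='CLWLWHG' cursor=7
After op 6 (undo): buf='CWLWHG' cursor=1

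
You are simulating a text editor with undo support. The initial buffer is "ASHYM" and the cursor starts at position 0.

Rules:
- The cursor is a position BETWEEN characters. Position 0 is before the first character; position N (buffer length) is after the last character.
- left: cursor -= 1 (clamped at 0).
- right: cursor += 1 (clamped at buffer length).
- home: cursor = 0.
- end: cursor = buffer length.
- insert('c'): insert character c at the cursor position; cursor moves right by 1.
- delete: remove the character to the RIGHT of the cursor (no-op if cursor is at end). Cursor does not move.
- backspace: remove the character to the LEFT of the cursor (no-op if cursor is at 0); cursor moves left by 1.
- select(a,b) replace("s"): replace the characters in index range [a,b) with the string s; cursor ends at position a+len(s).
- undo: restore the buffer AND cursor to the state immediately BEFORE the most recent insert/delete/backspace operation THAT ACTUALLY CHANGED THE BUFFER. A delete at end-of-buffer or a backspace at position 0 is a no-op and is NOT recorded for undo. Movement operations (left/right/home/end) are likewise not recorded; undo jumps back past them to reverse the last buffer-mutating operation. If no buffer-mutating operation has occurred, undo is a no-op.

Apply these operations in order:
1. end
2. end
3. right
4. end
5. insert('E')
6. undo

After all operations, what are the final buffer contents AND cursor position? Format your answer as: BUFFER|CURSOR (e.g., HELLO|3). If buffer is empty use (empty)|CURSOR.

Answer: ASHYM|5

Derivation:
After op 1 (end): buf='ASHYM' cursor=5
After op 2 (end): buf='ASHYM' cursor=5
After op 3 (right): buf='ASHYM' cursor=5
After op 4 (end): buf='ASHYM' cursor=5
After op 5 (insert('E')): buf='ASHYME' cursor=6
After op 6 (undo): buf='ASHYM' cursor=5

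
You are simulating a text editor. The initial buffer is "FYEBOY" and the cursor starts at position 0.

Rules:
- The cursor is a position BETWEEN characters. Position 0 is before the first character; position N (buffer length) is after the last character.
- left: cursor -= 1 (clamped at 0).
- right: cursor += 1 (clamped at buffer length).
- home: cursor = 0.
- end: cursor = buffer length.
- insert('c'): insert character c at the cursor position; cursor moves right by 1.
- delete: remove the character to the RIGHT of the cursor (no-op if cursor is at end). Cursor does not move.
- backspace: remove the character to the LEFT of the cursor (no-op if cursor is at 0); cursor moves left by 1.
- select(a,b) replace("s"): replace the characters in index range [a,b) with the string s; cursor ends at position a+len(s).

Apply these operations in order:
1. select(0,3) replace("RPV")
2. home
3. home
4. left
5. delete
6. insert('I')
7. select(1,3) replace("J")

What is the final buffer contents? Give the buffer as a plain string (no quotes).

Answer: IJBOY

Derivation:
After op 1 (select(0,3) replace("RPV")): buf='RPVBOY' cursor=3
After op 2 (home): buf='RPVBOY' cursor=0
After op 3 (home): buf='RPVBOY' cursor=0
After op 4 (left): buf='RPVBOY' cursor=0
After op 5 (delete): buf='PVBOY' cursor=0
After op 6 (insert('I')): buf='IPVBOY' cursor=1
After op 7 (select(1,3) replace("J")): buf='IJBOY' cursor=2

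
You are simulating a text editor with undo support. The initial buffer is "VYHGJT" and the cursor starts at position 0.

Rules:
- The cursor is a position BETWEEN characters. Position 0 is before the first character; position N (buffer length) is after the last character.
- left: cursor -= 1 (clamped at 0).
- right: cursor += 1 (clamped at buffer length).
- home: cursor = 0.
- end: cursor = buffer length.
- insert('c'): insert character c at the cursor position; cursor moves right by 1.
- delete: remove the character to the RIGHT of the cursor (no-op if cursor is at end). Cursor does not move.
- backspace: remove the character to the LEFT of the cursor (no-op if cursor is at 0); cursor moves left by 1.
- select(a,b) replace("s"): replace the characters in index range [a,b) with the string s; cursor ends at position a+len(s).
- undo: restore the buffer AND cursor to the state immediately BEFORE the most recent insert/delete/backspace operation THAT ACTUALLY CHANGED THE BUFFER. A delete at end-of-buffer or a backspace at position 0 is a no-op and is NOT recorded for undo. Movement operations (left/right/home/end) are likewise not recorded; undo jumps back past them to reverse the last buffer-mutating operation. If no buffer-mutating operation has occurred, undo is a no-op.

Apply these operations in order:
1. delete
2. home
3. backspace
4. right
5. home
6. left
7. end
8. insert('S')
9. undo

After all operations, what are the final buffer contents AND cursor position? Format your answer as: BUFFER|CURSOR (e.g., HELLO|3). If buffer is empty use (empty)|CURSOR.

Answer: YHGJT|5

Derivation:
After op 1 (delete): buf='YHGJT' cursor=0
After op 2 (home): buf='YHGJT' cursor=0
After op 3 (backspace): buf='YHGJT' cursor=0
After op 4 (right): buf='YHGJT' cursor=1
After op 5 (home): buf='YHGJT' cursor=0
After op 6 (left): buf='YHGJT' cursor=0
After op 7 (end): buf='YHGJT' cursor=5
After op 8 (insert('S')): buf='YHGJTS' cursor=6
After op 9 (undo): buf='YHGJT' cursor=5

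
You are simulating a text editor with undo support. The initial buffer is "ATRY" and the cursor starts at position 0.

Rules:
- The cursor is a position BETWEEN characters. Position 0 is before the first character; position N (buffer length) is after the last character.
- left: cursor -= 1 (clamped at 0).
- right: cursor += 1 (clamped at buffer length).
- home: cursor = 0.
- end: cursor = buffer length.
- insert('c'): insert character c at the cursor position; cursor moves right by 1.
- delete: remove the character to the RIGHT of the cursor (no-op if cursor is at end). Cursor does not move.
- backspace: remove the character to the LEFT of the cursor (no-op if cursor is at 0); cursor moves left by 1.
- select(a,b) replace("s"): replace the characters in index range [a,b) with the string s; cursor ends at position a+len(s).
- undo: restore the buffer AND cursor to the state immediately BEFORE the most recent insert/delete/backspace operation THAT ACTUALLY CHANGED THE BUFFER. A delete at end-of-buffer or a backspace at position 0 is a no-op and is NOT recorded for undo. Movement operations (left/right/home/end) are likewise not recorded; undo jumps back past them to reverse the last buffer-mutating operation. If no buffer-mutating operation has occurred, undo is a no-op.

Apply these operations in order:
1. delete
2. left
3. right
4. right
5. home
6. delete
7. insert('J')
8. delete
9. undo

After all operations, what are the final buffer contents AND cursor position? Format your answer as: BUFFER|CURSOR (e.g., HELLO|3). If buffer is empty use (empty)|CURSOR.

After op 1 (delete): buf='TRY' cursor=0
After op 2 (left): buf='TRY' cursor=0
After op 3 (right): buf='TRY' cursor=1
After op 4 (right): buf='TRY' cursor=2
After op 5 (home): buf='TRY' cursor=0
After op 6 (delete): buf='RY' cursor=0
After op 7 (insert('J')): buf='JRY' cursor=1
After op 8 (delete): buf='JY' cursor=1
After op 9 (undo): buf='JRY' cursor=1

Answer: JRY|1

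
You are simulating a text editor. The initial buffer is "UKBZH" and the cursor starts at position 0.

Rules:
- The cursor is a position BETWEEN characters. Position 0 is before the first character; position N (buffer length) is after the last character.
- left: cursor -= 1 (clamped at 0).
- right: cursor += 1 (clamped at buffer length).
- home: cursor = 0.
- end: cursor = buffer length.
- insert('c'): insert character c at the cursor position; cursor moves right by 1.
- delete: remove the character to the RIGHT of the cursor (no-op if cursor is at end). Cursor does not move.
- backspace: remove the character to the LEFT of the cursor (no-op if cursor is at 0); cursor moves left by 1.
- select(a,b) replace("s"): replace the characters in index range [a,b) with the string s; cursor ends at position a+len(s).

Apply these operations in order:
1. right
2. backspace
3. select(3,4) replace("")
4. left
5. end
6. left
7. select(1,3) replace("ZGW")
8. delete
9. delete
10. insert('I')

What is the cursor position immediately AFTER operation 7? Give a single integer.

After op 1 (right): buf='UKBZH' cursor=1
After op 2 (backspace): buf='KBZH' cursor=0
After op 3 (select(3,4) replace("")): buf='KBZ' cursor=3
After op 4 (left): buf='KBZ' cursor=2
After op 5 (end): buf='KBZ' cursor=3
After op 6 (left): buf='KBZ' cursor=2
After op 7 (select(1,3) replace("ZGW")): buf='KZGW' cursor=4

Answer: 4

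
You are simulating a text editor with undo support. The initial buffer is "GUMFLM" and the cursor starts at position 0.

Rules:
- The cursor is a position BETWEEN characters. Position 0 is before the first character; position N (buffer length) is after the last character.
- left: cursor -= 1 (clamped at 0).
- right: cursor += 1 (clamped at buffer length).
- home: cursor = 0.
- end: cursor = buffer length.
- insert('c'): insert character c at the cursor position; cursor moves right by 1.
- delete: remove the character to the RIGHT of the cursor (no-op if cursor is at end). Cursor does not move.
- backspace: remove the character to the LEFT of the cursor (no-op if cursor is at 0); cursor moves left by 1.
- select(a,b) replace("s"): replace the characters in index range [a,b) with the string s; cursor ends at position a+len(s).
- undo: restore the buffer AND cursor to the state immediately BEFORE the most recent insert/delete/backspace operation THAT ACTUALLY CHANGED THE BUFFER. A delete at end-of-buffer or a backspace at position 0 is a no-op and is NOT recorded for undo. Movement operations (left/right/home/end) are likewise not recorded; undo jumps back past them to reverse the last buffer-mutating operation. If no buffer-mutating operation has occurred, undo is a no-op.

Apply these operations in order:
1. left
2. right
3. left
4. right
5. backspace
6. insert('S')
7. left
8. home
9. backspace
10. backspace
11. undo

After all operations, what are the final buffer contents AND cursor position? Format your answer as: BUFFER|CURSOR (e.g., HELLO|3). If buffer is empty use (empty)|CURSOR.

After op 1 (left): buf='GUMFLM' cursor=0
After op 2 (right): buf='GUMFLM' cursor=1
After op 3 (left): buf='GUMFLM' cursor=0
After op 4 (right): buf='GUMFLM' cursor=1
After op 5 (backspace): buf='UMFLM' cursor=0
After op 6 (insert('S')): buf='SUMFLM' cursor=1
After op 7 (left): buf='SUMFLM' cursor=0
After op 8 (home): buf='SUMFLM' cursor=0
After op 9 (backspace): buf='SUMFLM' cursor=0
After op 10 (backspace): buf='SUMFLM' cursor=0
After op 11 (undo): buf='UMFLM' cursor=0

Answer: UMFLM|0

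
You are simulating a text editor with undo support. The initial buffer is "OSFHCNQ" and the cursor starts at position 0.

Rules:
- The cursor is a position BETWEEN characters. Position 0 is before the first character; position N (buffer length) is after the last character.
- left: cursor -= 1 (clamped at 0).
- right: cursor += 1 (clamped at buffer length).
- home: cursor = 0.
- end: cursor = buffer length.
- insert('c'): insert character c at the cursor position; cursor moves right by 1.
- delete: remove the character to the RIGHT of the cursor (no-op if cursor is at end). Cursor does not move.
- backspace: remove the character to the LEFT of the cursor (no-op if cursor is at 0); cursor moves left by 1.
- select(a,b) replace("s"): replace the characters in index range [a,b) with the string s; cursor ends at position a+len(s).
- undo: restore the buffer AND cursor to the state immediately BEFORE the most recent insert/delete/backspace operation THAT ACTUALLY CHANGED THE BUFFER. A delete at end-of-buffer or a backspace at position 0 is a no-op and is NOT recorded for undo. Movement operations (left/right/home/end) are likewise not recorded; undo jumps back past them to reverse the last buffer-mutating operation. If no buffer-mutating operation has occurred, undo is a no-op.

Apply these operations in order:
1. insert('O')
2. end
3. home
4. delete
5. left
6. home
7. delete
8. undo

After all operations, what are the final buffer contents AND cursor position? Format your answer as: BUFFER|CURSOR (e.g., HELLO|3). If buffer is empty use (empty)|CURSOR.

Answer: OSFHCNQ|0

Derivation:
After op 1 (insert('O')): buf='OOSFHCNQ' cursor=1
After op 2 (end): buf='OOSFHCNQ' cursor=8
After op 3 (home): buf='OOSFHCNQ' cursor=0
After op 4 (delete): buf='OSFHCNQ' cursor=0
After op 5 (left): buf='OSFHCNQ' cursor=0
After op 6 (home): buf='OSFHCNQ' cursor=0
After op 7 (delete): buf='SFHCNQ' cursor=0
After op 8 (undo): buf='OSFHCNQ' cursor=0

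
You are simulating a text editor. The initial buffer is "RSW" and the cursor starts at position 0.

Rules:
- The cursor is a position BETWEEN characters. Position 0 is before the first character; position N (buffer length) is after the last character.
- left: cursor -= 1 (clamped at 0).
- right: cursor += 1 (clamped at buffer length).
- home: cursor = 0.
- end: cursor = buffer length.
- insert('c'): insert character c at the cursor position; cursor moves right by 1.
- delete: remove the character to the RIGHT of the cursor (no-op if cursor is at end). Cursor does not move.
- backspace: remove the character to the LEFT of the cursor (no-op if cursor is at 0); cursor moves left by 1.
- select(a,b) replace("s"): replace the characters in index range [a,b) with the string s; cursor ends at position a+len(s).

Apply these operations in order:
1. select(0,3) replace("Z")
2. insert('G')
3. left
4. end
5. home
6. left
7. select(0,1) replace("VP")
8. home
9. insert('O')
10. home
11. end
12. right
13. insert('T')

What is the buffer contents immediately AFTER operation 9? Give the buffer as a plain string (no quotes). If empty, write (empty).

After op 1 (select(0,3) replace("Z")): buf='Z' cursor=1
After op 2 (insert('G')): buf='ZG' cursor=2
After op 3 (left): buf='ZG' cursor=1
After op 4 (end): buf='ZG' cursor=2
After op 5 (home): buf='ZG' cursor=0
After op 6 (left): buf='ZG' cursor=0
After op 7 (select(0,1) replace("VP")): buf='VPG' cursor=2
After op 8 (home): buf='VPG' cursor=0
After op 9 (insert('O')): buf='OVPG' cursor=1

Answer: OVPG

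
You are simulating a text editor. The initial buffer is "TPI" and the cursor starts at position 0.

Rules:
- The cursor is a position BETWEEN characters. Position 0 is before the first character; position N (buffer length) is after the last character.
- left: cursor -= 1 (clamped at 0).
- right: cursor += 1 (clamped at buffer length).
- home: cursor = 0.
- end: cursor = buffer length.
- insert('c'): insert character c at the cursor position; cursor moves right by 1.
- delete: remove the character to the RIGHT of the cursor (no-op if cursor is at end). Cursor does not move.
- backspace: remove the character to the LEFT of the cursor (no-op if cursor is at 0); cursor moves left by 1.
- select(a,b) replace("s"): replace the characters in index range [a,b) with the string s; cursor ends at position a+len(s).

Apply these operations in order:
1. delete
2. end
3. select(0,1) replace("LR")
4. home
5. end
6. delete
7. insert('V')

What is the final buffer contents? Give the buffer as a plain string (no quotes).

After op 1 (delete): buf='PI' cursor=0
After op 2 (end): buf='PI' cursor=2
After op 3 (select(0,1) replace("LR")): buf='LRI' cursor=2
After op 4 (home): buf='LRI' cursor=0
After op 5 (end): buf='LRI' cursor=3
After op 6 (delete): buf='LRI' cursor=3
After op 7 (insert('V')): buf='LRIV' cursor=4

Answer: LRIV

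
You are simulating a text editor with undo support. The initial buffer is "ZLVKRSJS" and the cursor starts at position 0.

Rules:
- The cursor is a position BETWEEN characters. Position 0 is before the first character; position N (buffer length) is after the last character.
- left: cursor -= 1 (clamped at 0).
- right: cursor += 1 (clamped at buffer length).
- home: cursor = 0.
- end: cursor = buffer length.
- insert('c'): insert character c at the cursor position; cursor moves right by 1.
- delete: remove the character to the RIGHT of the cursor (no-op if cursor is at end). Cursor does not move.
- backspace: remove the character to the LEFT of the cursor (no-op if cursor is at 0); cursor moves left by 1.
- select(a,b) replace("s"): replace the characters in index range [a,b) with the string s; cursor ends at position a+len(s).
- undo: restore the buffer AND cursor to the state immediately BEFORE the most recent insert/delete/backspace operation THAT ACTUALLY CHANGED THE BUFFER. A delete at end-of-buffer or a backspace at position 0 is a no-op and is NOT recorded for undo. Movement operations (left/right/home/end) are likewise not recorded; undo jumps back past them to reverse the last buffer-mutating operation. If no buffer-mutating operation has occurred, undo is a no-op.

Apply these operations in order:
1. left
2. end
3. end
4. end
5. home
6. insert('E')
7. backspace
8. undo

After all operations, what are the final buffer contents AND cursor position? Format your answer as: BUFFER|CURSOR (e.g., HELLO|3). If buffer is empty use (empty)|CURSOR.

Answer: EZLVKRSJS|1

Derivation:
After op 1 (left): buf='ZLVKRSJS' cursor=0
After op 2 (end): buf='ZLVKRSJS' cursor=8
After op 3 (end): buf='ZLVKRSJS' cursor=8
After op 4 (end): buf='ZLVKRSJS' cursor=8
After op 5 (home): buf='ZLVKRSJS' cursor=0
After op 6 (insert('E')): buf='EZLVKRSJS' cursor=1
After op 7 (backspace): buf='ZLVKRSJS' cursor=0
After op 8 (undo): buf='EZLVKRSJS' cursor=1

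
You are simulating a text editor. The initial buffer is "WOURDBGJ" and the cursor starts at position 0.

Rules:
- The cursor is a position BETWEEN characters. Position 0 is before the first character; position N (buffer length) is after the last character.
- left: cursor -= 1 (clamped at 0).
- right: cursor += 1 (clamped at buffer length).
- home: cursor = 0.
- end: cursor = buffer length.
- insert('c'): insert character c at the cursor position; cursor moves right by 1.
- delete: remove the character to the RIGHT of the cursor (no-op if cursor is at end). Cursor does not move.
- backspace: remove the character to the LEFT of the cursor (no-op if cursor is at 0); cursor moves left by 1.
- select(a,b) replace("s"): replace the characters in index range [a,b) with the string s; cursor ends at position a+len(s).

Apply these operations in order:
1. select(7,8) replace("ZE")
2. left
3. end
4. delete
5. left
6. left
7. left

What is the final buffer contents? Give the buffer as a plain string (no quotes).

After op 1 (select(7,8) replace("ZE")): buf='WOURDBGZE' cursor=9
After op 2 (left): buf='WOURDBGZE' cursor=8
After op 3 (end): buf='WOURDBGZE' cursor=9
After op 4 (delete): buf='WOURDBGZE' cursor=9
After op 5 (left): buf='WOURDBGZE' cursor=8
After op 6 (left): buf='WOURDBGZE' cursor=7
After op 7 (left): buf='WOURDBGZE' cursor=6

Answer: WOURDBGZE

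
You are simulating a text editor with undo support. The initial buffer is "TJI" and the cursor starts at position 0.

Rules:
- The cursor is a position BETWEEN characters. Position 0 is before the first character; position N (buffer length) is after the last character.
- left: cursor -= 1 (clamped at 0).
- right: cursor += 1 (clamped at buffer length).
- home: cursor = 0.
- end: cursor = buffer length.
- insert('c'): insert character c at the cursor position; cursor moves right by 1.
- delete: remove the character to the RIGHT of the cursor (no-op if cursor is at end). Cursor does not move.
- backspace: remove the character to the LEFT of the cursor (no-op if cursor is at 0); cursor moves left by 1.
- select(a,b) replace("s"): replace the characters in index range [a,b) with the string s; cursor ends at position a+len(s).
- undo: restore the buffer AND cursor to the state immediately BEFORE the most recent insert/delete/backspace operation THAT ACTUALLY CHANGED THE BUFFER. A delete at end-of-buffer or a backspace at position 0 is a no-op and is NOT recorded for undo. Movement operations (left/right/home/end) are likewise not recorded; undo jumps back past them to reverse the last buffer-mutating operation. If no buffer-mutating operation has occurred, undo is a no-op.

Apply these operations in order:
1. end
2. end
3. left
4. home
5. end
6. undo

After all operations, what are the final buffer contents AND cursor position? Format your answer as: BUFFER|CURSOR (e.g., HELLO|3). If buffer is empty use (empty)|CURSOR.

Answer: TJI|3

Derivation:
After op 1 (end): buf='TJI' cursor=3
After op 2 (end): buf='TJI' cursor=3
After op 3 (left): buf='TJI' cursor=2
After op 4 (home): buf='TJI' cursor=0
After op 5 (end): buf='TJI' cursor=3
After op 6 (undo): buf='TJI' cursor=3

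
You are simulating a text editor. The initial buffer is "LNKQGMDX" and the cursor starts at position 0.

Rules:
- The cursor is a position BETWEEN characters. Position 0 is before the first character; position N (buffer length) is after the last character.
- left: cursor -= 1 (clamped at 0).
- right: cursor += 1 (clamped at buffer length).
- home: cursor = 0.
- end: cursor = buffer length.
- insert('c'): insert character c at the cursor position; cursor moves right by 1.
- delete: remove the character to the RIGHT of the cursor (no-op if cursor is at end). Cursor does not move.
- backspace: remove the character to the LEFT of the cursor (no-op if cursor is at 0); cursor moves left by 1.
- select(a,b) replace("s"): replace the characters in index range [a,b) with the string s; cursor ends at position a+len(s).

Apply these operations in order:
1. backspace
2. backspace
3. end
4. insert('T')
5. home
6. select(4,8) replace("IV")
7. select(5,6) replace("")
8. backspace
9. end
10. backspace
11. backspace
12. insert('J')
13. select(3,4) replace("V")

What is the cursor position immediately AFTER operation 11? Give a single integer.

After op 1 (backspace): buf='LNKQGMDX' cursor=0
After op 2 (backspace): buf='LNKQGMDX' cursor=0
After op 3 (end): buf='LNKQGMDX' cursor=8
After op 4 (insert('T')): buf='LNKQGMDXT' cursor=9
After op 5 (home): buf='LNKQGMDXT' cursor=0
After op 6 (select(4,8) replace("IV")): buf='LNKQIVT' cursor=6
After op 7 (select(5,6) replace("")): buf='LNKQIT' cursor=5
After op 8 (backspace): buf='LNKQT' cursor=4
After op 9 (end): buf='LNKQT' cursor=5
After op 10 (backspace): buf='LNKQ' cursor=4
After op 11 (backspace): buf='LNK' cursor=3

Answer: 3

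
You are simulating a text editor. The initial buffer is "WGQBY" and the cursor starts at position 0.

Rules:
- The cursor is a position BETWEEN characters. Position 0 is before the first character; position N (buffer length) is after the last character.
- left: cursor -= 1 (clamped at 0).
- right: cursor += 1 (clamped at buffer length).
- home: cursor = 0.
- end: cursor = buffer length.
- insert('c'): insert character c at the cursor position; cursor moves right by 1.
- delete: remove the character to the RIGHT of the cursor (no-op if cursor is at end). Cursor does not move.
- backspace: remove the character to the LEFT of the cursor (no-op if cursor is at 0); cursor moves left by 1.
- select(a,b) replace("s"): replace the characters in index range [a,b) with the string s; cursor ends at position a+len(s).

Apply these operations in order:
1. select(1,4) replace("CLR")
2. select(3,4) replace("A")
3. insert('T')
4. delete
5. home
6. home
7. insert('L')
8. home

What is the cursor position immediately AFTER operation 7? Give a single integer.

After op 1 (select(1,4) replace("CLR")): buf='WCLRY' cursor=4
After op 2 (select(3,4) replace("A")): buf='WCLAY' cursor=4
After op 3 (insert('T')): buf='WCLATY' cursor=5
After op 4 (delete): buf='WCLAT' cursor=5
After op 5 (home): buf='WCLAT' cursor=0
After op 6 (home): buf='WCLAT' cursor=0
After op 7 (insert('L')): buf='LWCLAT' cursor=1

Answer: 1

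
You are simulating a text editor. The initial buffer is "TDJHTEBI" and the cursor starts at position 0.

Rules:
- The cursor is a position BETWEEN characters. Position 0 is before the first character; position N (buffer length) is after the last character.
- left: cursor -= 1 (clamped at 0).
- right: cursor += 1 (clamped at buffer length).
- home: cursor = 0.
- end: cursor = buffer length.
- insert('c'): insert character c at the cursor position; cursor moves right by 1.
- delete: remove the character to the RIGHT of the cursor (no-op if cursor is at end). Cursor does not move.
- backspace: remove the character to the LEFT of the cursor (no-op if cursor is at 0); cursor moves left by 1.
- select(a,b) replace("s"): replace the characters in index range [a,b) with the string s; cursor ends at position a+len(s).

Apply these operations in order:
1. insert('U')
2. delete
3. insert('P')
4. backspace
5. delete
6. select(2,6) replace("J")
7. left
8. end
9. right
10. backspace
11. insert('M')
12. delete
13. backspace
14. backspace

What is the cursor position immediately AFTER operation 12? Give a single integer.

Answer: 4

Derivation:
After op 1 (insert('U')): buf='UTDJHTEBI' cursor=1
After op 2 (delete): buf='UDJHTEBI' cursor=1
After op 3 (insert('P')): buf='UPDJHTEBI' cursor=2
After op 4 (backspace): buf='UDJHTEBI' cursor=1
After op 5 (delete): buf='UJHTEBI' cursor=1
After op 6 (select(2,6) replace("J")): buf='UJJI' cursor=3
After op 7 (left): buf='UJJI' cursor=2
After op 8 (end): buf='UJJI' cursor=4
After op 9 (right): buf='UJJI' cursor=4
After op 10 (backspace): buf='UJJ' cursor=3
After op 11 (insert('M')): buf='UJJM' cursor=4
After op 12 (delete): buf='UJJM' cursor=4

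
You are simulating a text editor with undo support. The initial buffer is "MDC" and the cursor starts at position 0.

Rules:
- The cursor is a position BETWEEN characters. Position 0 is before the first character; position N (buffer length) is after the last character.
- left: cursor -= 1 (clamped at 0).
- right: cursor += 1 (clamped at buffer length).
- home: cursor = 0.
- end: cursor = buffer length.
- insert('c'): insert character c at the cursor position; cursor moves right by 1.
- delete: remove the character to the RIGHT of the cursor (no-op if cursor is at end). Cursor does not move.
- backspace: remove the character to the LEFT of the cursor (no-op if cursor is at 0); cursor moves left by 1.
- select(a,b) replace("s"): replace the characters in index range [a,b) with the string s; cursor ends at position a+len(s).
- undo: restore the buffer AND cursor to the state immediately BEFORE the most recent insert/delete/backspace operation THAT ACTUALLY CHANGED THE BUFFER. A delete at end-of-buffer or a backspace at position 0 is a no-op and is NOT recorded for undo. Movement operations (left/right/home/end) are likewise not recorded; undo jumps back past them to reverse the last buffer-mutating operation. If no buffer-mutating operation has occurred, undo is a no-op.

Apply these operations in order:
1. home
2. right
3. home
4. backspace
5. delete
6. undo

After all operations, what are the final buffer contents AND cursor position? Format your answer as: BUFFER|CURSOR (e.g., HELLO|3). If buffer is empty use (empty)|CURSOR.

After op 1 (home): buf='MDC' cursor=0
After op 2 (right): buf='MDC' cursor=1
After op 3 (home): buf='MDC' cursor=0
After op 4 (backspace): buf='MDC' cursor=0
After op 5 (delete): buf='DC' cursor=0
After op 6 (undo): buf='MDC' cursor=0

Answer: MDC|0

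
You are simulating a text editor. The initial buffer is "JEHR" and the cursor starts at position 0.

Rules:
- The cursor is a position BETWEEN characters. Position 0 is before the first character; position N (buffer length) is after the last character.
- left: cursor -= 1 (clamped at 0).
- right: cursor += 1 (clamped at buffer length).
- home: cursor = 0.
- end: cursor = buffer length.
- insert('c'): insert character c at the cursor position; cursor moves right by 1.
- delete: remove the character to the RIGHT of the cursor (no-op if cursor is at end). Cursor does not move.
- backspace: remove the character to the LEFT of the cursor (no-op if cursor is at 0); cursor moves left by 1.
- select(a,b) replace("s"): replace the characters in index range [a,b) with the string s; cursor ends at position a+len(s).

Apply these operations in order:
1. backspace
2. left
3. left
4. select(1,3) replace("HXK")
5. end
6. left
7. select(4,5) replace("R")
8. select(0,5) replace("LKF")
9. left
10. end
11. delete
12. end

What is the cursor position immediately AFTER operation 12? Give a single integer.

After op 1 (backspace): buf='JEHR' cursor=0
After op 2 (left): buf='JEHR' cursor=0
After op 3 (left): buf='JEHR' cursor=0
After op 4 (select(1,3) replace("HXK")): buf='JHXKR' cursor=4
After op 5 (end): buf='JHXKR' cursor=5
After op 6 (left): buf='JHXKR' cursor=4
After op 7 (select(4,5) replace("R")): buf='JHXKR' cursor=5
After op 8 (select(0,5) replace("LKF")): buf='LKF' cursor=3
After op 9 (left): buf='LKF' cursor=2
After op 10 (end): buf='LKF' cursor=3
After op 11 (delete): buf='LKF' cursor=3
After op 12 (end): buf='LKF' cursor=3

Answer: 3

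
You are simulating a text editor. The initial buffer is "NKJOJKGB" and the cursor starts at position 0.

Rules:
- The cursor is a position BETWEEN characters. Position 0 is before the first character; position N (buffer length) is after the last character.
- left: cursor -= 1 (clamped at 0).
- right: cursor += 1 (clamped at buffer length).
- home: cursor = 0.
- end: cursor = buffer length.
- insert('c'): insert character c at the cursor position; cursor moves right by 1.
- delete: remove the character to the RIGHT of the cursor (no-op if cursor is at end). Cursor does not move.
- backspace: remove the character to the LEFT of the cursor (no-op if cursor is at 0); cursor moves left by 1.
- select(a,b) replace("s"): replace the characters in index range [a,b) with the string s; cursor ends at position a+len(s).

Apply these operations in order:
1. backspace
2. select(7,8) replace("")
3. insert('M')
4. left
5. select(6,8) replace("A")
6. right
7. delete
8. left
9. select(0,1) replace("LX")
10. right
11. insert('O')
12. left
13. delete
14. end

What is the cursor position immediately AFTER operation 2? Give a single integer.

Answer: 7

Derivation:
After op 1 (backspace): buf='NKJOJKGB' cursor=0
After op 2 (select(7,8) replace("")): buf='NKJOJKG' cursor=7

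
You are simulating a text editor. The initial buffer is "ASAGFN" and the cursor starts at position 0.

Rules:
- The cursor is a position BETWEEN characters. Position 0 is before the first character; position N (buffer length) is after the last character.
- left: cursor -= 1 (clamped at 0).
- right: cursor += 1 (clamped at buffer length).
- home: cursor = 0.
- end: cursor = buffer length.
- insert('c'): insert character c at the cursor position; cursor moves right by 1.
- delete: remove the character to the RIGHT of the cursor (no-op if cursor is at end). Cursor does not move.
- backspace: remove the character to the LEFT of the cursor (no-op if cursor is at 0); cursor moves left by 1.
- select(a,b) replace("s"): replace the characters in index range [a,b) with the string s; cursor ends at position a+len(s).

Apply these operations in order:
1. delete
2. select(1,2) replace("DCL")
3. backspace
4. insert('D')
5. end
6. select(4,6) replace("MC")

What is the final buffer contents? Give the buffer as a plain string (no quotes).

After op 1 (delete): buf='SAGFN' cursor=0
After op 2 (select(1,2) replace("DCL")): buf='SDCLGFN' cursor=4
After op 3 (backspace): buf='SDCGFN' cursor=3
After op 4 (insert('D')): buf='SDCDGFN' cursor=4
After op 5 (end): buf='SDCDGFN' cursor=7
After op 6 (select(4,6) replace("MC")): buf='SDCDMCN' cursor=6

Answer: SDCDMCN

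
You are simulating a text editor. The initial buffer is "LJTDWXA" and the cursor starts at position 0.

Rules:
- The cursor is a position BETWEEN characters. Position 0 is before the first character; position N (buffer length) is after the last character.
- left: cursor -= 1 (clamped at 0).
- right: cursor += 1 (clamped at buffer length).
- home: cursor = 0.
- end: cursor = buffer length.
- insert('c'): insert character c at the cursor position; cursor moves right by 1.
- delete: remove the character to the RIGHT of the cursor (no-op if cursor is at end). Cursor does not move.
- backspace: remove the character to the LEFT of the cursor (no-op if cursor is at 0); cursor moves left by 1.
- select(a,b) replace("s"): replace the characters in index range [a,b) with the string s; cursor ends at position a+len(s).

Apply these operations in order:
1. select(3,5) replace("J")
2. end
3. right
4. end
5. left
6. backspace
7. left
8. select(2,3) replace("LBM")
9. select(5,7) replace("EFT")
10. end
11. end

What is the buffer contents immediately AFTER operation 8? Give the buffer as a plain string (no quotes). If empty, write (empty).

After op 1 (select(3,5) replace("J")): buf='LJTJXA' cursor=4
After op 2 (end): buf='LJTJXA' cursor=6
After op 3 (right): buf='LJTJXA' cursor=6
After op 4 (end): buf='LJTJXA' cursor=6
After op 5 (left): buf='LJTJXA' cursor=5
After op 6 (backspace): buf='LJTJA' cursor=4
After op 7 (left): buf='LJTJA' cursor=3
After op 8 (select(2,3) replace("LBM")): buf='LJLBMJA' cursor=5

Answer: LJLBMJA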